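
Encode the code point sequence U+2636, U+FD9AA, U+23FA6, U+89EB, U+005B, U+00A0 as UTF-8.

U+2636: 3-byte form → E2 98 B6.
U+FD9AA: 4-byte form → F3 BD A6 AA.
U+23FA6: 4-byte form → F0 A3 BE A6.
U+89EB: 3-byte form → E8 A7 AB.
U+005B: 1-byte form → 5B.
U+00A0: 2-byte form → C2 A0.
Concatenated (17 bytes): E2 98 B6 F3 BD A6 AA F0 A3 BE A6 E8 A7 AB 5B C2 A0.

E2 98 B6 F3 BD A6 AA F0 A3 BE A6 E8 A7 AB 5B C2 A0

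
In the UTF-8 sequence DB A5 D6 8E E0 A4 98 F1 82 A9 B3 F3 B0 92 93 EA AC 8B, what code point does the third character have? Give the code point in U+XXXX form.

U+0918

Offset 0: leading byte 0xDB = 11011011 → 2-byte char #1 = DB A5.
Offset 2: leading byte 0xD6 = 11010110 → 2-byte char #2 = D6 8E.
Offset 4: leading byte 0xE0 = 11100000 → 3-byte char #3 = E0 A4 98.
Leading byte 0xE0 = 11100000 matches 1110xxxx → 3-byte sequence.
Byte 1: 0xE0 = 11100000, payload 0000 (4 bits).
Byte 2: 0xA4 = 10100100 (10xxxxxx ✓), payload 100100.
Byte 3: 0x98 = 10011000 (10xxxxxx ✓), payload 011000.
Concatenate: 0000100100011000 = 0x918 (16 bits → U+0918).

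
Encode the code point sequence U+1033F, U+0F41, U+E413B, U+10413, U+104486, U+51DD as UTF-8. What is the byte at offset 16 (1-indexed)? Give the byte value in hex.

1-indexed offset 16 is 0-indexed offset 15.
U+1033F → 4-byte form F0 90 8C BF at offsets 0–3.
U+0F41 → 3-byte form E0 BD 81 at offsets 4–6.
U+E413B → 4-byte form F3 A4 84 BB at offsets 7–10.
U+10413 → 4-byte form F0 90 90 93 at offsets 11–14.
U+104486 → 4-byte form F4 84 92 86 at offsets 15–18.
Offset 15 falls in char 5's range; it's byte 1 of F4 84 92 86 = 0xF4.

0xF4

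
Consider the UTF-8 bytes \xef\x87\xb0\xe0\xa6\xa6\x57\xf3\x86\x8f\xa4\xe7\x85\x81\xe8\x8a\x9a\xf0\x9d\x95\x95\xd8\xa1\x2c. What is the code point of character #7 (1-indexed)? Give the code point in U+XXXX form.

Offset 0: leading byte 0xEF = 11101111 → 3-byte char #1 = EF 87 B0.
Offset 3: leading byte 0xE0 = 11100000 → 3-byte char #2 = E0 A6 A6.
Offset 6: leading byte 0x57 = 01010111 → 1-byte char #3 = 57.
Offset 7: leading byte 0xF3 = 11110011 → 4-byte char #4 = F3 86 8F A4.
Offset 11: leading byte 0xE7 = 11100111 → 3-byte char #5 = E7 85 81.
Offset 14: leading byte 0xE8 = 11101000 → 3-byte char #6 = E8 8A 9A.
Offset 17: leading byte 0xF0 = 11110000 → 4-byte char #7 = F0 9D 95 95.
Leading byte 0xF0 = 11110000 matches 11110xxx → 4-byte sequence.
Byte 1: 0xF0 = 11110000, payload 000 (3 bits).
Byte 2: 0x9D = 10011101 (10xxxxxx ✓), payload 011101.
Byte 3: 0x95 = 10010101 (10xxxxxx ✓), payload 010101.
Byte 4: 0x95 = 10010101 (10xxxxxx ✓), payload 010101.
Concatenate: 000011101010101010101 = 0x1D555 (21 bits → U+1D555).

U+1D555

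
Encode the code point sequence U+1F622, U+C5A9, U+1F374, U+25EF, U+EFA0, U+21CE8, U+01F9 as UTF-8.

F0 9F 98 A2 EC 96 A9 F0 9F 8D B4 E2 97 AF EE BE A0 F0 A1 B3 A8 C7 B9

U+1F622: 4-byte form → F0 9F 98 A2.
U+C5A9: 3-byte form → EC 96 A9.
U+1F374: 4-byte form → F0 9F 8D B4.
U+25EF: 3-byte form → E2 97 AF.
U+EFA0: 3-byte form → EE BE A0.
U+21CE8: 4-byte form → F0 A1 B3 A8.
U+01F9: 2-byte form → C7 B9.
Concatenated (23 bytes): F0 9F 98 A2 EC 96 A9 F0 9F 8D B4 E2 97 AF EE BE A0 F0 A1 B3 A8 C7 B9.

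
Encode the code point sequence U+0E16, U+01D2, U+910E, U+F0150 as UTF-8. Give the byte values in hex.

U+0E16: 3-byte form → E0 B8 96.
U+01D2: 2-byte form → C7 92.
U+910E: 3-byte form → E9 84 8E.
U+F0150: 4-byte form → F3 B0 85 90.
Concatenated (12 bytes): E0 B8 96 C7 92 E9 84 8E F3 B0 85 90.

E0 B8 96 C7 92 E9 84 8E F3 B0 85 90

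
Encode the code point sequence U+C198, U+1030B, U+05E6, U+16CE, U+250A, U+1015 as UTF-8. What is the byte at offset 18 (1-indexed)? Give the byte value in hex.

1-indexed offset 18 is 0-indexed offset 17.
U+C198 → 3-byte form EC 86 98 at offsets 0–2.
U+1030B → 4-byte form F0 90 8C 8B at offsets 3–6.
U+05E6 → 2-byte form D7 A6 at offsets 7–8.
U+16CE → 3-byte form E1 9B 8E at offsets 9–11.
U+250A → 3-byte form E2 94 8A at offsets 12–14.
U+1015 → 3-byte form E1 80 95 at offsets 15–17.
Offset 17 falls in char 6's range; it's byte 3 of E1 80 95 = 0x95.

0x95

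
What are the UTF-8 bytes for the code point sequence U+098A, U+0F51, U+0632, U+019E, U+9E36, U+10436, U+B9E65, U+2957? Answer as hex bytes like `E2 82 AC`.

U+098A: 3-byte form → E0 A6 8A.
U+0F51: 3-byte form → E0 BD 91.
U+0632: 2-byte form → D8 B2.
U+019E: 2-byte form → C6 9E.
U+9E36: 3-byte form → E9 B8 B6.
U+10436: 4-byte form → F0 90 90 B6.
U+B9E65: 4-byte form → F2 B9 B9 A5.
U+2957: 3-byte form → E2 A5 97.
Concatenated (24 bytes): E0 A6 8A E0 BD 91 D8 B2 C6 9E E9 B8 B6 F0 90 90 B6 F2 B9 B9 A5 E2 A5 97.

E0 A6 8A E0 BD 91 D8 B2 C6 9E E9 B8 B6 F0 90 90 B6 F2 B9 B9 A5 E2 A5 97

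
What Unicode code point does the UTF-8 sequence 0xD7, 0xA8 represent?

Leading byte 0xD7 = 11010111 matches 110xxxxx → 2-byte sequence.
Byte 1: 0xD7 = 11010111, payload 10111 (5 bits).
Byte 2: 0xA8 = 10101000 (10xxxxxx ✓), payload 101000.
Concatenate: 10111101000 = 0x5E8 (11 bits → U+05E8).

U+05E8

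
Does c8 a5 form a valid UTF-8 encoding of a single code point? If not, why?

Leading byte 0xC8 = 11001000 → 2-byte form.
Continuation bytes 0xA5=10100101 all match 10xxxxxx.
Decoded value 0x225 is ≥ 0x80 (shortest form) and not a surrogate.

valid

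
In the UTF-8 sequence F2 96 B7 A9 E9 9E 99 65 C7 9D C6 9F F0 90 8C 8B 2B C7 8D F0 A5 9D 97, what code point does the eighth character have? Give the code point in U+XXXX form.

Offset 0: leading byte 0xF2 = 11110010 → 4-byte char #1 = F2 96 B7 A9.
Offset 4: leading byte 0xE9 = 11101001 → 3-byte char #2 = E9 9E 99.
Offset 7: leading byte 0x65 = 01100101 → 1-byte char #3 = 65.
Offset 8: leading byte 0xC7 = 11000111 → 2-byte char #4 = C7 9D.
Offset 10: leading byte 0xC6 = 11000110 → 2-byte char #5 = C6 9F.
Offset 12: leading byte 0xF0 = 11110000 → 4-byte char #6 = F0 90 8C 8B.
Offset 16: leading byte 0x2B = 00101011 → 1-byte char #7 = 2B.
Offset 17: leading byte 0xC7 = 11000111 → 2-byte char #8 = C7 8D.
Leading byte 0xC7 = 11000111 matches 110xxxxx → 2-byte sequence.
Byte 1: 0xC7 = 11000111, payload 00111 (5 bits).
Byte 2: 0x8D = 10001101 (10xxxxxx ✓), payload 001101.
Concatenate: 00111001101 = 0x1CD (11 bits → U+01CD).

U+01CD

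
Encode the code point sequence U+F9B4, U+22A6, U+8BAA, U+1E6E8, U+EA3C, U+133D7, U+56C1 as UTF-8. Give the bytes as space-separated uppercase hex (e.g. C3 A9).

U+F9B4: 3-byte form → EF A6 B4.
U+22A6: 3-byte form → E2 8A A6.
U+8BAA: 3-byte form → E8 AE AA.
U+1E6E8: 4-byte form → F0 9E 9B A8.
U+EA3C: 3-byte form → EE A8 BC.
U+133D7: 4-byte form → F0 93 8F 97.
U+56C1: 3-byte form → E5 9B 81.
Concatenated (23 bytes): EF A6 B4 E2 8A A6 E8 AE AA F0 9E 9B A8 EE A8 BC F0 93 8F 97 E5 9B 81.

EF A6 B4 E2 8A A6 E8 AE AA F0 9E 9B A8 EE A8 BC F0 93 8F 97 E5 9B 81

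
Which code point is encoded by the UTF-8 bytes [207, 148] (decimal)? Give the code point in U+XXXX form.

U+03D4

Leading byte 0xCF = 11001111 matches 110xxxxx → 2-byte sequence.
Byte 1: 0xCF = 11001111, payload 01111 (5 bits).
Byte 2: 0x94 = 10010100 (10xxxxxx ✓), payload 010100.
Concatenate: 01111010100 = 0x3D4 (11 bits → U+03D4).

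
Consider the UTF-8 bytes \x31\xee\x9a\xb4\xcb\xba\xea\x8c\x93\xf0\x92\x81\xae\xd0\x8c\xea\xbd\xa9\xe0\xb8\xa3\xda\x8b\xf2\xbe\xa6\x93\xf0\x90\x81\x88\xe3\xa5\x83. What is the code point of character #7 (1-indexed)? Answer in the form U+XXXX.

U+AF69

Offset 0: leading byte 0x31 = 00110001 → 1-byte char #1 = 31.
Offset 1: leading byte 0xEE = 11101110 → 3-byte char #2 = EE 9A B4.
Offset 4: leading byte 0xCB = 11001011 → 2-byte char #3 = CB BA.
Offset 6: leading byte 0xEA = 11101010 → 3-byte char #4 = EA 8C 93.
Offset 9: leading byte 0xF0 = 11110000 → 4-byte char #5 = F0 92 81 AE.
Offset 13: leading byte 0xD0 = 11010000 → 2-byte char #6 = D0 8C.
Offset 15: leading byte 0xEA = 11101010 → 3-byte char #7 = EA BD A9.
Leading byte 0xEA = 11101010 matches 1110xxxx → 3-byte sequence.
Byte 1: 0xEA = 11101010, payload 1010 (4 bits).
Byte 2: 0xBD = 10111101 (10xxxxxx ✓), payload 111101.
Byte 3: 0xA9 = 10101001 (10xxxxxx ✓), payload 101001.
Concatenate: 1010111101101001 = 0xAF69 (16 bits → U+AF69).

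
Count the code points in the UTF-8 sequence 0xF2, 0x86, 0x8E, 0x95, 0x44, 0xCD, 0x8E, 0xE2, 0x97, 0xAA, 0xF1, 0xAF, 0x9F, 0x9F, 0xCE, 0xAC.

6

Byte at offset 0: 0xF2 = 11110010 → 4-byte char (#1). Advance 4.
Byte at offset 4: 0x44 = 01000100 → 1-byte char (#2). Advance 1.
Byte at offset 5: 0xCD = 11001101 → 2-byte char (#3). Advance 2.
Byte at offset 7: 0xE2 = 11100010 → 3-byte char (#4). Advance 3.
Byte at offset 10: 0xF1 = 11110001 → 4-byte char (#5). Advance 4.
Byte at offset 14: 0xCE = 11001110 → 2-byte char (#6). Advance 2.
Reached end at offset 16 after 6 code points.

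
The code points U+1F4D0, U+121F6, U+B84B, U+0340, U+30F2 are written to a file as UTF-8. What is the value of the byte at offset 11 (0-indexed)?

0xCD

U+1F4D0 → 4-byte form F0 9F 93 90 at offsets 0–3.
U+121F6 → 4-byte form F0 92 87 B6 at offsets 4–7.
U+B84B → 3-byte form EB A1 8B at offsets 8–10.
U+0340 → 2-byte form CD 80 at offsets 11–12.
Offset 11 falls in char 4's range; it's byte 1 of CD 80 = 0xCD.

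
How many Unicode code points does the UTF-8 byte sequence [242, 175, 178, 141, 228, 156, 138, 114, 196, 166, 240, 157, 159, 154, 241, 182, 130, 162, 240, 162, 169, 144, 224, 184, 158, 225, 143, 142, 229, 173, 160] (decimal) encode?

10

Byte at offset 0: 0xF2 = 11110010 → 4-byte char (#1). Advance 4.
Byte at offset 4: 0xE4 = 11100100 → 3-byte char (#2). Advance 3.
Byte at offset 7: 0x72 = 01110010 → 1-byte char (#3). Advance 1.
Byte at offset 8: 0xC4 = 11000100 → 2-byte char (#4). Advance 2.
Byte at offset 10: 0xF0 = 11110000 → 4-byte char (#5). Advance 4.
Byte at offset 14: 0xF1 = 11110001 → 4-byte char (#6). Advance 4.
Byte at offset 18: 0xF0 = 11110000 → 4-byte char (#7). Advance 4.
Byte at offset 22: 0xE0 = 11100000 → 3-byte char (#8). Advance 3.
Byte at offset 25: 0xE1 = 11100001 → 3-byte char (#9). Advance 3.
Byte at offset 28: 0xE5 = 11100101 → 3-byte char (#10). Advance 3.
Reached end at offset 31 after 10 code points.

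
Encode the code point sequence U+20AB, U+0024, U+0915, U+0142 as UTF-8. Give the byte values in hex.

E2 82 AB 24 E0 A4 95 C5 82

U+20AB: 3-byte form → E2 82 AB.
U+0024: 1-byte form → 24.
U+0915: 3-byte form → E0 A4 95.
U+0142: 2-byte form → C5 82.
Concatenated (9 bytes): E2 82 AB 24 E0 A4 95 C5 82.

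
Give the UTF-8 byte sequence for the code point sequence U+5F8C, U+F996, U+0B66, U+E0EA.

U+5F8C: 3-byte form → E5 BE 8C.
U+F996: 3-byte form → EF A6 96.
U+0B66: 3-byte form → E0 AD A6.
U+E0EA: 3-byte form → EE 83 AA.
Concatenated (12 bytes): E5 BE 8C EF A6 96 E0 AD A6 EE 83 AA.

E5 BE 8C EF A6 96 E0 AD A6 EE 83 AA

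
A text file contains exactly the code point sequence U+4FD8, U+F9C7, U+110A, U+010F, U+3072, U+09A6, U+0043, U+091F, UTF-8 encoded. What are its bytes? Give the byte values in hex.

U+4FD8: 3-byte form → E4 BF 98.
U+F9C7: 3-byte form → EF A7 87.
U+110A: 3-byte form → E1 84 8A.
U+010F: 2-byte form → C4 8F.
U+3072: 3-byte form → E3 81 B2.
U+09A6: 3-byte form → E0 A6 A6.
U+0043: 1-byte form → 43.
U+091F: 3-byte form → E0 A4 9F.
Concatenated (21 bytes): E4 BF 98 EF A7 87 E1 84 8A C4 8F E3 81 B2 E0 A6 A6 43 E0 A4 9F.

E4 BF 98 EF A7 87 E1 84 8A C4 8F E3 81 B2 E0 A6 A6 43 E0 A4 9F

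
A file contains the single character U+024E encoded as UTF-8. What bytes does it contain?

U+024E = 0x24E = 590 decimal. In range U+0080–U+07FF → 2-byte form: 110xxxxx 10xxxxxx.
Binary (11 bits): 01001001110.
Split 5+6: 01001 | 001110.
Byte 1: 11001001 = 0xC9.
Byte 2: 10001110 = 0x8E.

C9 8E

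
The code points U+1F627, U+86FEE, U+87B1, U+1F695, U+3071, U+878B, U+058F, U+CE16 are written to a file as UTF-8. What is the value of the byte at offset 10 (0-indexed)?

U+1F627 → 4-byte form F0 9F 98 A7 at offsets 0–3.
U+86FEE → 4-byte form F2 86 BF AE at offsets 4–7.
U+87B1 → 3-byte form E8 9E B1 at offsets 8–10.
Offset 10 falls in char 3's range; it's byte 3 of E8 9E B1 = 0xB1.

0xB1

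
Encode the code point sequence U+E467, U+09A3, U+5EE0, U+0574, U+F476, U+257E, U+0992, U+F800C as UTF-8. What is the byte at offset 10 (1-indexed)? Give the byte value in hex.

0xD5

1-indexed offset 10 is 0-indexed offset 9.
U+E467 → 3-byte form EE 91 A7 at offsets 0–2.
U+09A3 → 3-byte form E0 A6 A3 at offsets 3–5.
U+5EE0 → 3-byte form E5 BB A0 at offsets 6–8.
U+0574 → 2-byte form D5 B4 at offsets 9–10.
Offset 9 falls in char 4's range; it's byte 1 of D5 B4 = 0xD5.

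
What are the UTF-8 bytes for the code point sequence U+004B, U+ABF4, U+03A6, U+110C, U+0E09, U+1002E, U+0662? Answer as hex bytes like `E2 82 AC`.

4B EA AF B4 CE A6 E1 84 8C E0 B8 89 F0 90 80 AE D9 A2

U+004B: 1-byte form → 4B.
U+ABF4: 3-byte form → EA AF B4.
U+03A6: 2-byte form → CE A6.
U+110C: 3-byte form → E1 84 8C.
U+0E09: 3-byte form → E0 B8 89.
U+1002E: 4-byte form → F0 90 80 AE.
U+0662: 2-byte form → D9 A2.
Concatenated (18 bytes): 4B EA AF B4 CE A6 E1 84 8C E0 B8 89 F0 90 80 AE D9 A2.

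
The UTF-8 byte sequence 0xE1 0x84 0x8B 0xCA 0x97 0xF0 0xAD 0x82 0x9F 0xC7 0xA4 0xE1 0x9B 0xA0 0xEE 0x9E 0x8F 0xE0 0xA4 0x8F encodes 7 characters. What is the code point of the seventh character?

U+090F

Offset 0: leading byte 0xE1 = 11100001 → 3-byte char #1 = E1 84 8B.
Offset 3: leading byte 0xCA = 11001010 → 2-byte char #2 = CA 97.
Offset 5: leading byte 0xF0 = 11110000 → 4-byte char #3 = F0 AD 82 9F.
Offset 9: leading byte 0xC7 = 11000111 → 2-byte char #4 = C7 A4.
Offset 11: leading byte 0xE1 = 11100001 → 3-byte char #5 = E1 9B A0.
Offset 14: leading byte 0xEE = 11101110 → 3-byte char #6 = EE 9E 8F.
Offset 17: leading byte 0xE0 = 11100000 → 3-byte char #7 = E0 A4 8F.
Leading byte 0xE0 = 11100000 matches 1110xxxx → 3-byte sequence.
Byte 1: 0xE0 = 11100000, payload 0000 (4 bits).
Byte 2: 0xA4 = 10100100 (10xxxxxx ✓), payload 100100.
Byte 3: 0x8F = 10001111 (10xxxxxx ✓), payload 001111.
Concatenate: 0000100100001111 = 0x90F (16 bits → U+090F).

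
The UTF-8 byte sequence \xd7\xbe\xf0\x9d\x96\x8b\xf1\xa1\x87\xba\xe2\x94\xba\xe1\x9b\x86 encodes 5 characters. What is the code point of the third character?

Offset 0: leading byte 0xD7 = 11010111 → 2-byte char #1 = D7 BE.
Offset 2: leading byte 0xF0 = 11110000 → 4-byte char #2 = F0 9D 96 8B.
Offset 6: leading byte 0xF1 = 11110001 → 4-byte char #3 = F1 A1 87 BA.
Leading byte 0xF1 = 11110001 matches 11110xxx → 4-byte sequence.
Byte 1: 0xF1 = 11110001, payload 001 (3 bits).
Byte 2: 0xA1 = 10100001 (10xxxxxx ✓), payload 100001.
Byte 3: 0x87 = 10000111 (10xxxxxx ✓), payload 000111.
Byte 4: 0xBA = 10111010 (10xxxxxx ✓), payload 111010.
Concatenate: 001100001000111111010 = 0x611FA (21 bits → U+611FA).

U+611FA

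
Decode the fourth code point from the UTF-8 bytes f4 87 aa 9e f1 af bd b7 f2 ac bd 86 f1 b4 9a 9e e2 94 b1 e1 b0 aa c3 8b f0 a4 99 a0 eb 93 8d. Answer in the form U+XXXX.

Offset 0: leading byte 0xF4 = 11110100 → 4-byte char #1 = F4 87 AA 9E.
Offset 4: leading byte 0xF1 = 11110001 → 4-byte char #2 = F1 AF BD B7.
Offset 8: leading byte 0xF2 = 11110010 → 4-byte char #3 = F2 AC BD 86.
Offset 12: leading byte 0xF1 = 11110001 → 4-byte char #4 = F1 B4 9A 9E.
Leading byte 0xF1 = 11110001 matches 11110xxx → 4-byte sequence.
Byte 1: 0xF1 = 11110001, payload 001 (3 bits).
Byte 2: 0xB4 = 10110100 (10xxxxxx ✓), payload 110100.
Byte 3: 0x9A = 10011010 (10xxxxxx ✓), payload 011010.
Byte 4: 0x9E = 10011110 (10xxxxxx ✓), payload 011110.
Concatenate: 001110100011010011110 = 0x7469E (21 bits → U+7469E).

U+7469E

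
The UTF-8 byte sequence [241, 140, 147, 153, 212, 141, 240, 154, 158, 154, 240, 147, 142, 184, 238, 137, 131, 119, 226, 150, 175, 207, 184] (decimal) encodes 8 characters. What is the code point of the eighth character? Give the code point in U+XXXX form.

Offset 0: leading byte 0xF1 = 11110001 → 4-byte char #1 = F1 8C 93 99.
Offset 4: leading byte 0xD4 = 11010100 → 2-byte char #2 = D4 8D.
Offset 6: leading byte 0xF0 = 11110000 → 4-byte char #3 = F0 9A 9E 9A.
Offset 10: leading byte 0xF0 = 11110000 → 4-byte char #4 = F0 93 8E B8.
Offset 14: leading byte 0xEE = 11101110 → 3-byte char #5 = EE 89 83.
Offset 17: leading byte 0x77 = 01110111 → 1-byte char #6 = 77.
Offset 18: leading byte 0xE2 = 11100010 → 3-byte char #7 = E2 96 AF.
Offset 21: leading byte 0xCF = 11001111 → 2-byte char #8 = CF B8.
Leading byte 0xCF = 11001111 matches 110xxxxx → 2-byte sequence.
Byte 1: 0xCF = 11001111, payload 01111 (5 bits).
Byte 2: 0xB8 = 10111000 (10xxxxxx ✓), payload 111000.
Concatenate: 01111111000 = 0x3F8 (11 bits → U+03F8).

U+03F8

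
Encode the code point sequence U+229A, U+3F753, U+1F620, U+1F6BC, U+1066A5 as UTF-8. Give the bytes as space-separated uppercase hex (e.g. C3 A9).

E2 8A 9A F0 BF 9D 93 F0 9F 98 A0 F0 9F 9A BC F4 86 9A A5

U+229A: 3-byte form → E2 8A 9A.
U+3F753: 4-byte form → F0 BF 9D 93.
U+1F620: 4-byte form → F0 9F 98 A0.
U+1F6BC: 4-byte form → F0 9F 9A BC.
U+1066A5: 4-byte form → F4 86 9A A5.
Concatenated (19 bytes): E2 8A 9A F0 BF 9D 93 F0 9F 98 A0 F0 9F 9A BC F4 86 9A A5.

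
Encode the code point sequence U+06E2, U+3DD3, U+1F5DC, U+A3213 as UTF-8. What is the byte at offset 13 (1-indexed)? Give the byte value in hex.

0x93

1-indexed offset 13 is 0-indexed offset 12.
U+06E2 → 2-byte form DB A2 at offsets 0–1.
U+3DD3 → 3-byte form E3 B7 93 at offsets 2–4.
U+1F5DC → 4-byte form F0 9F 97 9C at offsets 5–8.
U+A3213 → 4-byte form F2 A3 88 93 at offsets 9–12.
Offset 12 falls in char 4's range; it's byte 4 of F2 A3 88 93 = 0x93.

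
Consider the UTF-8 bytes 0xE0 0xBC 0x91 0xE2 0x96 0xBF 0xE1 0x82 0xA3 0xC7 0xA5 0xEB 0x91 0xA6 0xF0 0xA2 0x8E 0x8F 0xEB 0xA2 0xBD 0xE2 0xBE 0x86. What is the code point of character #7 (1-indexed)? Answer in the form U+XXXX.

U+B8BD

Offset 0: leading byte 0xE0 = 11100000 → 3-byte char #1 = E0 BC 91.
Offset 3: leading byte 0xE2 = 11100010 → 3-byte char #2 = E2 96 BF.
Offset 6: leading byte 0xE1 = 11100001 → 3-byte char #3 = E1 82 A3.
Offset 9: leading byte 0xC7 = 11000111 → 2-byte char #4 = C7 A5.
Offset 11: leading byte 0xEB = 11101011 → 3-byte char #5 = EB 91 A6.
Offset 14: leading byte 0xF0 = 11110000 → 4-byte char #6 = F0 A2 8E 8F.
Offset 18: leading byte 0xEB = 11101011 → 3-byte char #7 = EB A2 BD.
Leading byte 0xEB = 11101011 matches 1110xxxx → 3-byte sequence.
Byte 1: 0xEB = 11101011, payload 1011 (4 bits).
Byte 2: 0xA2 = 10100010 (10xxxxxx ✓), payload 100010.
Byte 3: 0xBD = 10111101 (10xxxxxx ✓), payload 111101.
Concatenate: 1011100010111101 = 0xB8BD (16 bits → U+B8BD).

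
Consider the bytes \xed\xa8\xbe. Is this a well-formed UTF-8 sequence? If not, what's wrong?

Structurally a 3-byte sequence; payload = 0xDA3E.
But 0xDA3E is in U+D800–U+DFFF, the surrogate range. Surrogates are not Unicode scalar values and are forbidden in UTF-8.

invalid (encodes a surrogate (U+D800–U+DFFF))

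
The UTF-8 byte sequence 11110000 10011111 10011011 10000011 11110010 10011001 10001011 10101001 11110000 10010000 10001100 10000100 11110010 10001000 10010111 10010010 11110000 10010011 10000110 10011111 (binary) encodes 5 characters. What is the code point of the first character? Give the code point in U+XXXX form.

U+1F6C3

Offset 0: leading byte 0xF0 = 11110000 → 4-byte char #1 = F0 9F 9B 83.
Leading byte 0xF0 = 11110000 matches 11110xxx → 4-byte sequence.
Byte 1: 0xF0 = 11110000, payload 000 (3 bits).
Byte 2: 0x9F = 10011111 (10xxxxxx ✓), payload 011111.
Byte 3: 0x9B = 10011011 (10xxxxxx ✓), payload 011011.
Byte 4: 0x83 = 10000011 (10xxxxxx ✓), payload 000011.
Concatenate: 000011111011011000011 = 0x1F6C3 (21 bits → U+1F6C3).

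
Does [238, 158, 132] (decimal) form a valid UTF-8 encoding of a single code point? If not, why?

Leading byte 0xEE = 11101110 → 3-byte form.
Continuation bytes 0x9E=10011110, 0x84=10000100 all match 10xxxxxx.
Decoded value 0xE784 is ≥ 0x800 (shortest form) and not a surrogate.

valid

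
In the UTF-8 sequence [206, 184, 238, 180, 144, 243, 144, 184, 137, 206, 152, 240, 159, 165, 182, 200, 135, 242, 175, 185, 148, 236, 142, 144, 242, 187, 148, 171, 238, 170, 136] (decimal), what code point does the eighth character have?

U+C390

Offset 0: leading byte 0xCE = 11001110 → 2-byte char #1 = CE B8.
Offset 2: leading byte 0xEE = 11101110 → 3-byte char #2 = EE B4 90.
Offset 5: leading byte 0xF3 = 11110011 → 4-byte char #3 = F3 90 B8 89.
Offset 9: leading byte 0xCE = 11001110 → 2-byte char #4 = CE 98.
Offset 11: leading byte 0xF0 = 11110000 → 4-byte char #5 = F0 9F A5 B6.
Offset 15: leading byte 0xC8 = 11001000 → 2-byte char #6 = C8 87.
Offset 17: leading byte 0xF2 = 11110010 → 4-byte char #7 = F2 AF B9 94.
Offset 21: leading byte 0xEC = 11101100 → 3-byte char #8 = EC 8E 90.
Leading byte 0xEC = 11101100 matches 1110xxxx → 3-byte sequence.
Byte 1: 0xEC = 11101100, payload 1100 (4 bits).
Byte 2: 0x8E = 10001110 (10xxxxxx ✓), payload 001110.
Byte 3: 0x90 = 10010000 (10xxxxxx ✓), payload 010000.
Concatenate: 1100001110010000 = 0xC390 (16 bits → U+C390).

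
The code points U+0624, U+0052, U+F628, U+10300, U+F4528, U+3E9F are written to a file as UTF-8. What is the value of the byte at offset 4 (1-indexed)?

1-indexed offset 4 is 0-indexed offset 3.
U+0624 → 2-byte form D8 A4 at offsets 0–1.
U+0052 → 1-byte form 52 at offsets 2–2.
U+F628 → 3-byte form EF 98 A8 at offsets 3–5.
Offset 3 falls in char 3's range; it's byte 1 of EF 98 A8 = 0xEF.

0xEF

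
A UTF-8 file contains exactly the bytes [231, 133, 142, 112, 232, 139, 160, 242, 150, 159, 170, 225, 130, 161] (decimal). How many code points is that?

5

Byte at offset 0: 0xE7 = 11100111 → 3-byte char (#1). Advance 3.
Byte at offset 3: 0x70 = 01110000 → 1-byte char (#2). Advance 1.
Byte at offset 4: 0xE8 = 11101000 → 3-byte char (#3). Advance 3.
Byte at offset 7: 0xF2 = 11110010 → 4-byte char (#4). Advance 4.
Byte at offset 11: 0xE1 = 11100001 → 3-byte char (#5). Advance 3.
Reached end at offset 14 after 5 code points.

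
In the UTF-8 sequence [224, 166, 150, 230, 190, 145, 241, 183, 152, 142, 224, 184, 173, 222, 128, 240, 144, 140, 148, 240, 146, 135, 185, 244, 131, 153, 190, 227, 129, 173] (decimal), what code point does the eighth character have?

Offset 0: leading byte 0xE0 = 11100000 → 3-byte char #1 = E0 A6 96.
Offset 3: leading byte 0xE6 = 11100110 → 3-byte char #2 = E6 BE 91.
Offset 6: leading byte 0xF1 = 11110001 → 4-byte char #3 = F1 B7 98 8E.
Offset 10: leading byte 0xE0 = 11100000 → 3-byte char #4 = E0 B8 AD.
Offset 13: leading byte 0xDE = 11011110 → 2-byte char #5 = DE 80.
Offset 15: leading byte 0xF0 = 11110000 → 4-byte char #6 = F0 90 8C 94.
Offset 19: leading byte 0xF0 = 11110000 → 4-byte char #7 = F0 92 87 B9.
Offset 23: leading byte 0xF4 = 11110100 → 4-byte char #8 = F4 83 99 BE.
Leading byte 0xF4 = 11110100 matches 11110xxx → 4-byte sequence.
Byte 1: 0xF4 = 11110100, payload 100 (3 bits).
Byte 2: 0x83 = 10000011 (10xxxxxx ✓), payload 000011.
Byte 3: 0x99 = 10011001 (10xxxxxx ✓), payload 011001.
Byte 4: 0xBE = 10111110 (10xxxxxx ✓), payload 111110.
Concatenate: 100000011011001111110 = 0x10367E (21 bits → U+10367E).

U+10367E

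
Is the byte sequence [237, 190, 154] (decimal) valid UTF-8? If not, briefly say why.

invalid (encodes a surrogate (U+D800–U+DFFF))

Structurally a 3-byte sequence; payload = 0xDF9A.
But 0xDF9A is in U+D800–U+DFFF, the surrogate range. Surrogates are not Unicode scalar values and are forbidden in UTF-8.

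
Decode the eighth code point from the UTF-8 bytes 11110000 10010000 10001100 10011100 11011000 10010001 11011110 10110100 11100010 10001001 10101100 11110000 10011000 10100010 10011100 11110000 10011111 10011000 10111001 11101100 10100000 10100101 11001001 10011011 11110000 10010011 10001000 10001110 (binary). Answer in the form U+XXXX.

U+025B

Offset 0: leading byte 0xF0 = 11110000 → 4-byte char #1 = F0 90 8C 9C.
Offset 4: leading byte 0xD8 = 11011000 → 2-byte char #2 = D8 91.
Offset 6: leading byte 0xDE = 11011110 → 2-byte char #3 = DE B4.
Offset 8: leading byte 0xE2 = 11100010 → 3-byte char #4 = E2 89 AC.
Offset 11: leading byte 0xF0 = 11110000 → 4-byte char #5 = F0 98 A2 9C.
Offset 15: leading byte 0xF0 = 11110000 → 4-byte char #6 = F0 9F 98 B9.
Offset 19: leading byte 0xEC = 11101100 → 3-byte char #7 = EC A0 A5.
Offset 22: leading byte 0xC9 = 11001001 → 2-byte char #8 = C9 9B.
Leading byte 0xC9 = 11001001 matches 110xxxxx → 2-byte sequence.
Byte 1: 0xC9 = 11001001, payload 01001 (5 bits).
Byte 2: 0x9B = 10011011 (10xxxxxx ✓), payload 011011.
Concatenate: 01001011011 = 0x25B (11 bits → U+025B).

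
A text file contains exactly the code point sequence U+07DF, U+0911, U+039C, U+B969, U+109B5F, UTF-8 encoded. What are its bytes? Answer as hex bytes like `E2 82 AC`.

DF 9F E0 A4 91 CE 9C EB A5 A9 F4 89 AD 9F

U+07DF: 2-byte form → DF 9F.
U+0911: 3-byte form → E0 A4 91.
U+039C: 2-byte form → CE 9C.
U+B969: 3-byte form → EB A5 A9.
U+109B5F: 4-byte form → F4 89 AD 9F.
Concatenated (14 bytes): DF 9F E0 A4 91 CE 9C EB A5 A9 F4 89 AD 9F.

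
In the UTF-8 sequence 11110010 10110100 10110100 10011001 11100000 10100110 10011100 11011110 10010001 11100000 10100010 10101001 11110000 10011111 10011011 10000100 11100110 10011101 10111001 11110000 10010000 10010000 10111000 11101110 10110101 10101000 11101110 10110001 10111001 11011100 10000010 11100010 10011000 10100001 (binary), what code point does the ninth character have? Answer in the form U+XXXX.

Offset 0: leading byte 0xF2 = 11110010 → 4-byte char #1 = F2 B4 B4 99.
Offset 4: leading byte 0xE0 = 11100000 → 3-byte char #2 = E0 A6 9C.
Offset 7: leading byte 0xDE = 11011110 → 2-byte char #3 = DE 91.
Offset 9: leading byte 0xE0 = 11100000 → 3-byte char #4 = E0 A2 A9.
Offset 12: leading byte 0xF0 = 11110000 → 4-byte char #5 = F0 9F 9B 84.
Offset 16: leading byte 0xE6 = 11100110 → 3-byte char #6 = E6 9D B9.
Offset 19: leading byte 0xF0 = 11110000 → 4-byte char #7 = F0 90 90 B8.
Offset 23: leading byte 0xEE = 11101110 → 3-byte char #8 = EE B5 A8.
Offset 26: leading byte 0xEE = 11101110 → 3-byte char #9 = EE B1 B9.
Leading byte 0xEE = 11101110 matches 1110xxxx → 3-byte sequence.
Byte 1: 0xEE = 11101110, payload 1110 (4 bits).
Byte 2: 0xB1 = 10110001 (10xxxxxx ✓), payload 110001.
Byte 3: 0xB9 = 10111001 (10xxxxxx ✓), payload 111001.
Concatenate: 1110110001111001 = 0xEC79 (16 bits → U+EC79).

U+EC79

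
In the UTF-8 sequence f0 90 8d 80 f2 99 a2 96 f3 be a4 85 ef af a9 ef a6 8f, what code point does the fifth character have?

Offset 0: leading byte 0xF0 = 11110000 → 4-byte char #1 = F0 90 8D 80.
Offset 4: leading byte 0xF2 = 11110010 → 4-byte char #2 = F2 99 A2 96.
Offset 8: leading byte 0xF3 = 11110011 → 4-byte char #3 = F3 BE A4 85.
Offset 12: leading byte 0xEF = 11101111 → 3-byte char #4 = EF AF A9.
Offset 15: leading byte 0xEF = 11101111 → 3-byte char #5 = EF A6 8F.
Leading byte 0xEF = 11101111 matches 1110xxxx → 3-byte sequence.
Byte 1: 0xEF = 11101111, payload 1111 (4 bits).
Byte 2: 0xA6 = 10100110 (10xxxxxx ✓), payload 100110.
Byte 3: 0x8F = 10001111 (10xxxxxx ✓), payload 001111.
Concatenate: 1111100110001111 = 0xF98F (16 bits → U+F98F).

U+F98F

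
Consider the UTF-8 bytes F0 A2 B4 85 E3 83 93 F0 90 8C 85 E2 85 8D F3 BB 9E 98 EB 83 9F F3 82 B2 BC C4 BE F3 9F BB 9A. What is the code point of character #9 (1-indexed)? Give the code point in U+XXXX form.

U+DFEDA

Offset 0: leading byte 0xF0 = 11110000 → 4-byte char #1 = F0 A2 B4 85.
Offset 4: leading byte 0xE3 = 11100011 → 3-byte char #2 = E3 83 93.
Offset 7: leading byte 0xF0 = 11110000 → 4-byte char #3 = F0 90 8C 85.
Offset 11: leading byte 0xE2 = 11100010 → 3-byte char #4 = E2 85 8D.
Offset 14: leading byte 0xF3 = 11110011 → 4-byte char #5 = F3 BB 9E 98.
Offset 18: leading byte 0xEB = 11101011 → 3-byte char #6 = EB 83 9F.
Offset 21: leading byte 0xF3 = 11110011 → 4-byte char #7 = F3 82 B2 BC.
Offset 25: leading byte 0xC4 = 11000100 → 2-byte char #8 = C4 BE.
Offset 27: leading byte 0xF3 = 11110011 → 4-byte char #9 = F3 9F BB 9A.
Leading byte 0xF3 = 11110011 matches 11110xxx → 4-byte sequence.
Byte 1: 0xF3 = 11110011, payload 011 (3 bits).
Byte 2: 0x9F = 10011111 (10xxxxxx ✓), payload 011111.
Byte 3: 0xBB = 10111011 (10xxxxxx ✓), payload 111011.
Byte 4: 0x9A = 10011010 (10xxxxxx ✓), payload 011010.
Concatenate: 011011111111011011010 = 0xDFEDA (21 bits → U+DFEDA).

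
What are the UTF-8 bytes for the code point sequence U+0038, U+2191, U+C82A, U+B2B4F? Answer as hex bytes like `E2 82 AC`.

38 E2 86 91 EC A0 AA F2 B2 AD 8F

U+0038: 1-byte form → 38.
U+2191: 3-byte form → E2 86 91.
U+C82A: 3-byte form → EC A0 AA.
U+B2B4F: 4-byte form → F2 B2 AD 8F.
Concatenated (11 bytes): 38 E2 86 91 EC A0 AA F2 B2 AD 8F.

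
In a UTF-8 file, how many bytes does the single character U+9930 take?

3

U+9930 = 0x9930. UTF-8 uses 1 byte below 0x80, 2 below 0x800, 3 below 0x10000, 4 up to 0x10FFFF. 0x9930 is in U+0800–U+FFFF → 3 bytes.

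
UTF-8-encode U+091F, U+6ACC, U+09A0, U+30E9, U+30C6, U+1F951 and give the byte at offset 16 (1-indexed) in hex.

0xF0

1-indexed offset 16 is 0-indexed offset 15.
U+091F → 3-byte form E0 A4 9F at offsets 0–2.
U+6ACC → 3-byte form E6 AB 8C at offsets 3–5.
U+09A0 → 3-byte form E0 A6 A0 at offsets 6–8.
U+30E9 → 3-byte form E3 83 A9 at offsets 9–11.
U+30C6 → 3-byte form E3 83 86 at offsets 12–14.
U+1F951 → 4-byte form F0 9F A5 91 at offsets 15–18.
Offset 15 falls in char 6's range; it's byte 1 of F0 9F A5 91 = 0xF0.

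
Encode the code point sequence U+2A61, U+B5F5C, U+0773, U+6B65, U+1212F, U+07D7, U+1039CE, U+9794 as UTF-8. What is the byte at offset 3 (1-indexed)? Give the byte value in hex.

0xA1

1-indexed offset 3 is 0-indexed offset 2.
U+2A61 → 3-byte form E2 A9 A1 at offsets 0–2.
Offset 2 falls in char 1's range; it's byte 3 of E2 A9 A1 = 0xA1.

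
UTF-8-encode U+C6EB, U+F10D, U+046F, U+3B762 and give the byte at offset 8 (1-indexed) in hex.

0xAF

1-indexed offset 8 is 0-indexed offset 7.
U+C6EB → 3-byte form EC 9B AB at offsets 0–2.
U+F10D → 3-byte form EF 84 8D at offsets 3–5.
U+046F → 2-byte form D1 AF at offsets 6–7.
Offset 7 falls in char 3's range; it's byte 2 of D1 AF = 0xAF.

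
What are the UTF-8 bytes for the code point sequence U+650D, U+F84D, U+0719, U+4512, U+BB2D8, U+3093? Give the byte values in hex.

U+650D: 3-byte form → E6 94 8D.
U+F84D: 3-byte form → EF A1 8D.
U+0719: 2-byte form → DC 99.
U+4512: 3-byte form → E4 94 92.
U+BB2D8: 4-byte form → F2 BB 8B 98.
U+3093: 3-byte form → E3 82 93.
Concatenated (18 bytes): E6 94 8D EF A1 8D DC 99 E4 94 92 F2 BB 8B 98 E3 82 93.

E6 94 8D EF A1 8D DC 99 E4 94 92 F2 BB 8B 98 E3 82 93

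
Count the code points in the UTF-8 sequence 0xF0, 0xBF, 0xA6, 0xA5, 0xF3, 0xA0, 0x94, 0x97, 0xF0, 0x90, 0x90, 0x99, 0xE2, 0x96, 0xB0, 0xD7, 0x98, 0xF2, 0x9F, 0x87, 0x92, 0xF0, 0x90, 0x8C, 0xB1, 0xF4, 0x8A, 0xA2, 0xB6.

Byte at offset 0: 0xF0 = 11110000 → 4-byte char (#1). Advance 4.
Byte at offset 4: 0xF3 = 11110011 → 4-byte char (#2). Advance 4.
Byte at offset 8: 0xF0 = 11110000 → 4-byte char (#3). Advance 4.
Byte at offset 12: 0xE2 = 11100010 → 3-byte char (#4). Advance 3.
Byte at offset 15: 0xD7 = 11010111 → 2-byte char (#5). Advance 2.
Byte at offset 17: 0xF2 = 11110010 → 4-byte char (#6). Advance 4.
Byte at offset 21: 0xF0 = 11110000 → 4-byte char (#7). Advance 4.
Byte at offset 25: 0xF4 = 11110100 → 4-byte char (#8). Advance 4.
Reached end at offset 29 after 8 code points.

8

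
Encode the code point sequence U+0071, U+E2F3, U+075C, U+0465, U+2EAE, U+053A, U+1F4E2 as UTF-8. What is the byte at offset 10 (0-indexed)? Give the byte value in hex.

0xAE

U+0071 → 1-byte form 71 at offsets 0–0.
U+E2F3 → 3-byte form EE 8B B3 at offsets 1–3.
U+075C → 2-byte form DD 9C at offsets 4–5.
U+0465 → 2-byte form D1 A5 at offsets 6–7.
U+2EAE → 3-byte form E2 BA AE at offsets 8–10.
Offset 10 falls in char 5's range; it's byte 3 of E2 BA AE = 0xAE.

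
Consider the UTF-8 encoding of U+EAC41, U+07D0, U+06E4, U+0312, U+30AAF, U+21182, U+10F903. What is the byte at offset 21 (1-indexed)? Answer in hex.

0xA4

1-indexed offset 21 is 0-indexed offset 20.
U+EAC41 → 4-byte form F3 AA B1 81 at offsets 0–3.
U+07D0 → 2-byte form DF 90 at offsets 4–5.
U+06E4 → 2-byte form DB A4 at offsets 6–7.
U+0312 → 2-byte form CC 92 at offsets 8–9.
U+30AAF → 4-byte form F0 B0 AA AF at offsets 10–13.
U+21182 → 4-byte form F0 A1 86 82 at offsets 14–17.
U+10F903 → 4-byte form F4 8F A4 83 at offsets 18–21.
Offset 20 falls in char 7's range; it's byte 3 of F4 8F A4 83 = 0xA4.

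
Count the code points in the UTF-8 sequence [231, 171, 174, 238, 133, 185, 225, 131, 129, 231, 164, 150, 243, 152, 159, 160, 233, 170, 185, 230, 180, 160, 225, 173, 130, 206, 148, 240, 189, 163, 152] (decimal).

Byte at offset 0: 0xE7 = 11100111 → 3-byte char (#1). Advance 3.
Byte at offset 3: 0xEE = 11101110 → 3-byte char (#2). Advance 3.
Byte at offset 6: 0xE1 = 11100001 → 3-byte char (#3). Advance 3.
Byte at offset 9: 0xE7 = 11100111 → 3-byte char (#4). Advance 3.
Byte at offset 12: 0xF3 = 11110011 → 4-byte char (#5). Advance 4.
Byte at offset 16: 0xE9 = 11101001 → 3-byte char (#6). Advance 3.
Byte at offset 19: 0xE6 = 11100110 → 3-byte char (#7). Advance 3.
Byte at offset 22: 0xE1 = 11100001 → 3-byte char (#8). Advance 3.
Byte at offset 25: 0xCE = 11001110 → 2-byte char (#9). Advance 2.
Byte at offset 27: 0xF0 = 11110000 → 4-byte char (#10). Advance 4.
Reached end at offset 31 after 10 code points.

10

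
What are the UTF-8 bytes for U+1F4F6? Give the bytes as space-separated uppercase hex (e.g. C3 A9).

U+1F4F6 = 0x1F4F6 = 128246 decimal. In range U+10000–U+10FFFF → 4-byte form: 11110xxx 10xxxxxx 10xxxxxx 10xxxxxx.
Binary (21 bits): 000011111010011110110.
Split 3+6+6+6: 000 | 011111 | 010011 | 110110.
Byte 1: 11110000 = 0xF0.
Byte 2: 10011111 = 0x9F.
Byte 3: 10010011 = 0x93.
Byte 4: 10110110 = 0xB6.

F0 9F 93 B6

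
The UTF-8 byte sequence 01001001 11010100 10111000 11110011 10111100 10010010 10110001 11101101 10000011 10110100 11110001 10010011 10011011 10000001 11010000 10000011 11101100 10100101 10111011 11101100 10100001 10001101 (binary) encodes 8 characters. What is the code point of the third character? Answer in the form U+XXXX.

U+FC4B1

Offset 0: leading byte 0x49 = 01001001 → 1-byte char #1 = 49.
Offset 1: leading byte 0xD4 = 11010100 → 2-byte char #2 = D4 B8.
Offset 3: leading byte 0xF3 = 11110011 → 4-byte char #3 = F3 BC 92 B1.
Leading byte 0xF3 = 11110011 matches 11110xxx → 4-byte sequence.
Byte 1: 0xF3 = 11110011, payload 011 (3 bits).
Byte 2: 0xBC = 10111100 (10xxxxxx ✓), payload 111100.
Byte 3: 0x92 = 10010010 (10xxxxxx ✓), payload 010010.
Byte 4: 0xB1 = 10110001 (10xxxxxx ✓), payload 110001.
Concatenate: 011111100010010110001 = 0xFC4B1 (21 bits → U+FC4B1).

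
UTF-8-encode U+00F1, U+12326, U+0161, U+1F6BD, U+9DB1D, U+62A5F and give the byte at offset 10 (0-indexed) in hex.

U+00F1 → 2-byte form C3 B1 at offsets 0–1.
U+12326 → 4-byte form F0 92 8C A6 at offsets 2–5.
U+0161 → 2-byte form C5 A1 at offsets 6–7.
U+1F6BD → 4-byte form F0 9F 9A BD at offsets 8–11.
Offset 10 falls in char 4's range; it's byte 3 of F0 9F 9A BD = 0x9A.

0x9A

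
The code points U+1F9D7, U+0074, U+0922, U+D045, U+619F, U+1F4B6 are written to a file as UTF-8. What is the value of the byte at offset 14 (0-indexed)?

U+1F9D7 → 4-byte form F0 9F A7 97 at offsets 0–3.
U+0074 → 1-byte form 74 at offsets 4–4.
U+0922 → 3-byte form E0 A4 A2 at offsets 5–7.
U+D045 → 3-byte form ED 81 85 at offsets 8–10.
U+619F → 3-byte form E6 86 9F at offsets 11–13.
U+1F4B6 → 4-byte form F0 9F 92 B6 at offsets 14–17.
Offset 14 falls in char 6's range; it's byte 1 of F0 9F 92 B6 = 0xF0.

0xF0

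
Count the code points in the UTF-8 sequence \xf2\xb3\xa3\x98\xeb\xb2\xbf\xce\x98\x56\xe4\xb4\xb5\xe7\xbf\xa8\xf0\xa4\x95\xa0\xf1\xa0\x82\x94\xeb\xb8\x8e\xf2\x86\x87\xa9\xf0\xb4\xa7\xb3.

Byte at offset 0: 0xF2 = 11110010 → 4-byte char (#1). Advance 4.
Byte at offset 4: 0xEB = 11101011 → 3-byte char (#2). Advance 3.
Byte at offset 7: 0xCE = 11001110 → 2-byte char (#3). Advance 2.
Byte at offset 9: 0x56 = 01010110 → 1-byte char (#4). Advance 1.
Byte at offset 10: 0xE4 = 11100100 → 3-byte char (#5). Advance 3.
Byte at offset 13: 0xE7 = 11100111 → 3-byte char (#6). Advance 3.
Byte at offset 16: 0xF0 = 11110000 → 4-byte char (#7). Advance 4.
Byte at offset 20: 0xF1 = 11110001 → 4-byte char (#8). Advance 4.
Byte at offset 24: 0xEB = 11101011 → 3-byte char (#9). Advance 3.
Byte at offset 27: 0xF2 = 11110010 → 4-byte char (#10). Advance 4.
Byte at offset 31: 0xF0 = 11110000 → 4-byte char (#11). Advance 4.
Reached end at offset 35 after 11 code points.

11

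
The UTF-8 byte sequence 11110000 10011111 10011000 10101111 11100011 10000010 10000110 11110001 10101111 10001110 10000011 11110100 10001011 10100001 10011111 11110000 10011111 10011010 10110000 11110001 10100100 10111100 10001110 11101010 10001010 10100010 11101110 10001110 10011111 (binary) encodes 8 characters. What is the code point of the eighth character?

U+E39F

Offset 0: leading byte 0xF0 = 11110000 → 4-byte char #1 = F0 9F 98 AF.
Offset 4: leading byte 0xE3 = 11100011 → 3-byte char #2 = E3 82 86.
Offset 7: leading byte 0xF1 = 11110001 → 4-byte char #3 = F1 AF 8E 83.
Offset 11: leading byte 0xF4 = 11110100 → 4-byte char #4 = F4 8B A1 9F.
Offset 15: leading byte 0xF0 = 11110000 → 4-byte char #5 = F0 9F 9A B0.
Offset 19: leading byte 0xF1 = 11110001 → 4-byte char #6 = F1 A4 BC 8E.
Offset 23: leading byte 0xEA = 11101010 → 3-byte char #7 = EA 8A A2.
Offset 26: leading byte 0xEE = 11101110 → 3-byte char #8 = EE 8E 9F.
Leading byte 0xEE = 11101110 matches 1110xxxx → 3-byte sequence.
Byte 1: 0xEE = 11101110, payload 1110 (4 bits).
Byte 2: 0x8E = 10001110 (10xxxxxx ✓), payload 001110.
Byte 3: 0x9F = 10011111 (10xxxxxx ✓), payload 011111.
Concatenate: 1110001110011111 = 0xE39F (16 bits → U+E39F).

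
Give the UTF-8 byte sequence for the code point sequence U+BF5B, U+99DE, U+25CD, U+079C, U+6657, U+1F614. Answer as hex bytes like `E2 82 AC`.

EB BD 9B E9 A7 9E E2 97 8D DE 9C E6 99 97 F0 9F 98 94

U+BF5B: 3-byte form → EB BD 9B.
U+99DE: 3-byte form → E9 A7 9E.
U+25CD: 3-byte form → E2 97 8D.
U+079C: 2-byte form → DE 9C.
U+6657: 3-byte form → E6 99 97.
U+1F614: 4-byte form → F0 9F 98 94.
Concatenated (18 bytes): EB BD 9B E9 A7 9E E2 97 8D DE 9C E6 99 97 F0 9F 98 94.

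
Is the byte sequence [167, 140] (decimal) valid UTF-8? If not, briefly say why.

invalid (continuation byte with no leading byte)

Byte 0xA7 = 10100111 has the form 10xxxxxx — a continuation byte — but there is no preceding leading byte.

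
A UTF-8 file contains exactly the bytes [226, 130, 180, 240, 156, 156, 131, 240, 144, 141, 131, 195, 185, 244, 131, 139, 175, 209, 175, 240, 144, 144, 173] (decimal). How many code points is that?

7

Byte at offset 0: 0xE2 = 11100010 → 3-byte char (#1). Advance 3.
Byte at offset 3: 0xF0 = 11110000 → 4-byte char (#2). Advance 4.
Byte at offset 7: 0xF0 = 11110000 → 4-byte char (#3). Advance 4.
Byte at offset 11: 0xC3 = 11000011 → 2-byte char (#4). Advance 2.
Byte at offset 13: 0xF4 = 11110100 → 4-byte char (#5). Advance 4.
Byte at offset 17: 0xD1 = 11010001 → 2-byte char (#6). Advance 2.
Byte at offset 19: 0xF0 = 11110000 → 4-byte char (#7). Advance 4.
Reached end at offset 23 after 7 code points.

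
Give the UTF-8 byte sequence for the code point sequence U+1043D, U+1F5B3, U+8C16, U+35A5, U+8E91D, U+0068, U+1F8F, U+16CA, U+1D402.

F0 90 90 BD F0 9F 96 B3 E8 B0 96 E3 96 A5 F2 8E A4 9D 68 E1 BE 8F E1 9B 8A F0 9D 90 82

U+1043D: 4-byte form → F0 90 90 BD.
U+1F5B3: 4-byte form → F0 9F 96 B3.
U+8C16: 3-byte form → E8 B0 96.
U+35A5: 3-byte form → E3 96 A5.
U+8E91D: 4-byte form → F2 8E A4 9D.
U+0068: 1-byte form → 68.
U+1F8F: 3-byte form → E1 BE 8F.
U+16CA: 3-byte form → E1 9B 8A.
U+1D402: 4-byte form → F0 9D 90 82.
Concatenated (29 bytes): F0 90 90 BD F0 9F 96 B3 E8 B0 96 E3 96 A5 F2 8E A4 9D 68 E1 BE 8F E1 9B 8A F0 9D 90 82.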